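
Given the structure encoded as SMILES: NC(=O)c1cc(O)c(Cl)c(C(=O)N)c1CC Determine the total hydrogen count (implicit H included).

Walk through each heavy atom and fill implicit hydrogens from standard valence (C 4, N 3, O 2, S 2, halogen 1); for lowercase aromatic atoms, an aromatic c carries 1 H when it has two neighbours and 0 H with three, and aromatic n carries 0 H:
  atom 1: N, bond orders sum to 1 (valence 3) → 2 H
  atom 2: C, bond orders sum to 4 (valence 4) → 0 H
  atom 3: O, bond orders sum to 2 (valence 2) → 0 H
  atom 4: aromatic c, 3 neighbours → 0 H
  atom 5: aromatic c, 2 neighbours → 1 H
  atom 6: aromatic c, 3 neighbours → 0 H
  atom 7: O, bond orders sum to 1 (valence 2) → 1 H
  atom 8: aromatic c, 3 neighbours → 0 H
  atom 9: Cl (halogen, monovalent) → 0 H
  atom 10: aromatic c, 3 neighbours → 0 H
  atom 11: C, bond orders sum to 4 (valence 4) → 0 H
  atom 12: O, bond orders sum to 2 (valence 2) → 0 H
  atom 13: N, bond orders sum to 1 (valence 3) → 2 H
  atom 14: aromatic c, 3 neighbours → 0 H
  atom 15: C, bond orders sum to 2 (valence 4) → 2 H
  atom 16: C, bond orders sum to 1 (valence 4) → 3 H
Total hydrogens: 11.

11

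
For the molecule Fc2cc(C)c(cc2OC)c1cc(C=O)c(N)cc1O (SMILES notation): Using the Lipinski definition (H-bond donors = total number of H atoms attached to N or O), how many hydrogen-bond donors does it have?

Donors: find every N or O and count the H atoms it carries.
  atom 9 (O): bond orders sum to 2 → 0 H
  atom 15 (O): bond orders sum to 2 → 0 H
  atom 17 (N): bond orders sum to 1 → 2 H
  atom 20 (O): bond orders sum to 1 → 1 H
Lipinski HBD = 3.

3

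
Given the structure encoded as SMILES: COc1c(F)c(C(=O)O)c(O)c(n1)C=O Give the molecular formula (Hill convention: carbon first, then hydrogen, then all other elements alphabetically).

C8H6FNO5

Walk through each heavy atom and fill implicit hydrogens from standard valence (C 4, N 3, O 2, S 2, halogen 1); for lowercase aromatic atoms, an aromatic c carries 1 H when it has two neighbours and 0 H with three, and aromatic n carries 0 H:
  atom 1: C, bond orders sum to 1 (valence 4) → 3 H
  atom 2: O, bond orders sum to 2 (valence 2) → 0 H
  atom 3: aromatic c, 3 neighbours → 0 H
  atom 4: aromatic c, 3 neighbours → 0 H
  atom 5: F (halogen, monovalent) → 0 H
  atom 6: aromatic c, 3 neighbours → 0 H
  atom 7: C, bond orders sum to 4 (valence 4) → 0 H
  atom 8: O, bond orders sum to 2 (valence 2) → 0 H
  atom 9: O, bond orders sum to 1 (valence 2) → 1 H
  atom 10: aromatic c, 3 neighbours → 0 H
  atom 11: O, bond orders sum to 1 (valence 2) → 1 H
  atom 12: aromatic c, 3 neighbours → 0 H
  atom 13: aromatic n, 2 neighbours → 0 H
  atom 14: C, bond orders sum to 3 (valence 4) → 1 H
  atom 15: O, bond orders sum to 2 (valence 2) → 0 H
Totals → C:8, H:6, F:1, N:1, O:5.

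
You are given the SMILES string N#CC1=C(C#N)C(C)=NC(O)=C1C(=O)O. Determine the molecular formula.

Walk through each heavy atom and fill implicit hydrogens from standard valence (C 4, N 3, O 2, S 2, halogen 1):
  atom 1: N, bond orders sum to 3 (valence 3) → 0 H
  atom 2: C, bond orders sum to 4 (valence 4) → 0 H
  atom 3: C, bond orders sum to 4 (valence 4) → 0 H
  atom 4: C, bond orders sum to 4 (valence 4) → 0 H
  atom 5: C, bond orders sum to 4 (valence 4) → 0 H
  atom 6: N, bond orders sum to 3 (valence 3) → 0 H
  atom 7: C, bond orders sum to 4 (valence 4) → 0 H
  atom 8: C, bond orders sum to 1 (valence 4) → 3 H
  atom 9: N, bond orders sum to 3 (valence 3) → 0 H
  atom 10: C, bond orders sum to 4 (valence 4) → 0 H
  atom 11: O, bond orders sum to 1 (valence 2) → 1 H
  atom 12: C, bond orders sum to 4 (valence 4) → 0 H
  atom 13: C, bond orders sum to 4 (valence 4) → 0 H
  atom 14: O, bond orders sum to 2 (valence 2) → 0 H
  atom 15: O, bond orders sum to 1 (valence 2) → 1 H
Totals → C:9, H:5, N:3, O:3.

C9H5N3O3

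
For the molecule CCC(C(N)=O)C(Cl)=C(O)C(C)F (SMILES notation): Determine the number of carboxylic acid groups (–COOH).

0

Scan the SMILES for the carboxylic acid motif — none present.
Groups that are present: 1 alkene, 1 amide, 1 hydroxyl.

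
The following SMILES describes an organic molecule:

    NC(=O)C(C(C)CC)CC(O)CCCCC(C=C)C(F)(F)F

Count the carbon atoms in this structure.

16

Count every carbon token in the SMILES (each C, including those in ring-closure positions and inside branches).
Carbon count: 16.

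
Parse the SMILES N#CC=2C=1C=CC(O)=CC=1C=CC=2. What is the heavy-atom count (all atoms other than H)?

13

Every atom symbol written in the SMILES (organic subset) is one heavy atom; implicit H are not written.
Heavy atoms by element → C:11, N:1, O:1.
Total: 13.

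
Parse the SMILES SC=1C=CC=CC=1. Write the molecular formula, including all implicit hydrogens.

Walk through each heavy atom and fill implicit hydrogens from standard valence (C 4, N 3, O 2, S 2, halogen 1):
  atom 1: S, bond orders sum to 1 (valence 2) → 1 H
  atom 2: C, bond orders sum to 4 (valence 4) → 0 H
  atom 3: C, bond orders sum to 3 (valence 4) → 1 H
  atom 4: C, bond orders sum to 3 (valence 4) → 1 H
  atom 5: C, bond orders sum to 3 (valence 4) → 1 H
  atom 6: C, bond orders sum to 3 (valence 4) → 1 H
  atom 7: C, bond orders sum to 3 (valence 4) → 1 H
Totals → C:6, H:6, S:1.
In Hill order: C6H6S.

C6H6S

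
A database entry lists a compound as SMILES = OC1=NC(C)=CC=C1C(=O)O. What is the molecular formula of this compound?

C7H7NO3

Walk through each heavy atom and fill implicit hydrogens from standard valence (C 4, N 3, O 2, S 2, halogen 1):
  atom 1: O, bond orders sum to 1 (valence 2) → 1 H
  atom 2: C, bond orders sum to 4 (valence 4) → 0 H
  atom 3: N, bond orders sum to 3 (valence 3) → 0 H
  atom 4: C, bond orders sum to 4 (valence 4) → 0 H
  atom 5: C, bond orders sum to 1 (valence 4) → 3 H
  atom 6: C, bond orders sum to 3 (valence 4) → 1 H
  atom 7: C, bond orders sum to 3 (valence 4) → 1 H
  atom 8: C, bond orders sum to 4 (valence 4) → 0 H
  atom 9: C, bond orders sum to 4 (valence 4) → 0 H
  atom 10: O, bond orders sum to 2 (valence 2) → 0 H
  atom 11: O, bond orders sum to 1 (valence 2) → 1 H
Totals → C:7, H:7, N:1, O:3.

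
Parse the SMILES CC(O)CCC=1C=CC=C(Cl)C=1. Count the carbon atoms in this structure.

Count every carbon token in the SMILES (each C, including those in ring-closure positions and inside branches).
Carbon count: 10.

10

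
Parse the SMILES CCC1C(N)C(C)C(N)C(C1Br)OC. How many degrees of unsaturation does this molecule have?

1

Degree of unsaturation = (number of rings) + (number of π bonds).
Ring closures in the SMILES: 1.
π bonds: none → 0 DoU from unsaturation.
Total DoU = 1 + 0 = 1.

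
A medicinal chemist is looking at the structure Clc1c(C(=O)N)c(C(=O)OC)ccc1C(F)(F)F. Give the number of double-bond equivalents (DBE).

6

Molecular formula: C10H7ClF3NO3.
DoU = (2C + 2 + N − H − X) / 2, where X is the halogen count and O/S are ignored.
    = (2·10 + 2 + 1 − 7 − 4) / 2 = 12 / 2 = 6.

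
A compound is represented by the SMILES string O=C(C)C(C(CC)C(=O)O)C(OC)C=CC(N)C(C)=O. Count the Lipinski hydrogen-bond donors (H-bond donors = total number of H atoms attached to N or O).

Donors: find every N or O and count the H atoms it carries.
  atom 1 (O): bond orders sum to 2 → 0 H
  atom 9 (O): bond orders sum to 2 → 0 H
  atom 10 (O): bond orders sum to 1 → 1 H
  atom 12 (O): bond orders sum to 2 → 0 H
  atom 17 (N): bond orders sum to 1 → 2 H
  atom 20 (O): bond orders sum to 2 → 0 H
Lipinski HBD = 3.

3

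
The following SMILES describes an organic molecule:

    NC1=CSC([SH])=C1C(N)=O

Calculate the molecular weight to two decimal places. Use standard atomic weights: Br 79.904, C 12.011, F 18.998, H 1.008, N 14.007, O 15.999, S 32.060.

First, the molecular formula is C5H6N2OS2 (counting implicit H from valence).
  C: 5 × 12.011 = 60.055
  H: 6 × 1.008 = 6.048
  N: 2 × 14.007 = 28.014
  O: 1 × 15.999 = 15.999
  S: 2 × 32.060 = 64.120
Sum: 5×12.011 + 6×1.008 + 2×14.007 + 1×15.999 + 2×32.060 = 174.236 → 174.24 g/mol.

174.24 g/mol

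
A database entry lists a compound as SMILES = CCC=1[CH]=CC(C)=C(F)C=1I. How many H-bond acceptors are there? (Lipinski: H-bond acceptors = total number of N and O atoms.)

N atoms: 0; O atoms: 0.
Lipinski HBA = 0 + 0 = 0.

0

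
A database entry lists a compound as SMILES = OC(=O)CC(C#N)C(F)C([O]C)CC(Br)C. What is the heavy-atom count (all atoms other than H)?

16

Every atom symbol written in the SMILES (organic subset) is one heavy atom; implicit H are not written.
Heavy atoms by element → Br:1, C:10, F:1, N:1, O:3.
Total: 16.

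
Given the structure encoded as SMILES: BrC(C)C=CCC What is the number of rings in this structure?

0

In SMILES, each pair of matching ring-closure digits denotes one ring-closing bond; the number of such bonds equals the number of independent rings.
Ring-closure bonds here: 0.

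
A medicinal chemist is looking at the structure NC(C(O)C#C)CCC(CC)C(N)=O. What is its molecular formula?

C10H18N2O2

Walk through each heavy atom and fill implicit hydrogens from standard valence (C 4, N 3, O 2, S 2, halogen 1):
  atom 1: N, bond orders sum to 1 (valence 3) → 2 H
  atom 2: C, bond orders sum to 3 (valence 4) → 1 H
  atom 3: C, bond orders sum to 3 (valence 4) → 1 H
  atom 4: O, bond orders sum to 1 (valence 2) → 1 H
  atom 5: C, bond orders sum to 4 (valence 4) → 0 H
  atom 6: C, bond orders sum to 3 (valence 4) → 1 H
  atom 7: C, bond orders sum to 2 (valence 4) → 2 H
  atom 8: C, bond orders sum to 2 (valence 4) → 2 H
  atom 9: C, bond orders sum to 3 (valence 4) → 1 H
  atom 10: C, bond orders sum to 2 (valence 4) → 2 H
  atom 11: C, bond orders sum to 1 (valence 4) → 3 H
  atom 12: C, bond orders sum to 4 (valence 4) → 0 H
  atom 13: N, bond orders sum to 1 (valence 3) → 2 H
  atom 14: O, bond orders sum to 2 (valence 2) → 0 H
Totals → C:10, H:18, N:2, O:2.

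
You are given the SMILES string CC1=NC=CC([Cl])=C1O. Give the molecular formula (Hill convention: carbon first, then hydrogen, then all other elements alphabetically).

Walk through each heavy atom and fill implicit hydrogens from standard valence (C 4, N 3, O 2, S 2, halogen 1):
  atom 1: C, bond orders sum to 1 (valence 4) → 3 H
  atom 2: C, bond orders sum to 4 (valence 4) → 0 H
  atom 3: N, bond orders sum to 3 (valence 3) → 0 H
  atom 4: C, bond orders sum to 3 (valence 4) → 1 H
  atom 5: C, bond orders sum to 3 (valence 4) → 1 H
  atom 6: C, bond orders sum to 4 (valence 4) → 0 H
  atom 7: Cl with explicit H count 0
  atom 8: C, bond orders sum to 4 (valence 4) → 0 H
  atom 9: O, bond orders sum to 1 (valence 2) → 1 H
Totals → C:6, H:6, Cl:1, N:1, O:1.

C6H6ClNO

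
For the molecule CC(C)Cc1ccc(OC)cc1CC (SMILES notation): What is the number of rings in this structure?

1

In SMILES, each pair of matching ring-closure digits denotes one ring-closing bond; the number of such bonds equals the number of independent rings.
Ring-closure bonds here: 1.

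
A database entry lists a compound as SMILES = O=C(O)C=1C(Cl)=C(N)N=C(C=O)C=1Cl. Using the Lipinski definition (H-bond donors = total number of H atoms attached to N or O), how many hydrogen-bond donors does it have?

3

Donors: find every N or O and count the H atoms it carries.
  atom 1 (O): bond orders sum to 2 → 0 H
  atom 3 (O): bond orders sum to 1 → 1 H
  atom 8 (N): bond orders sum to 1 → 2 H
  atom 9 (N): bond orders sum to 3 → 0 H
  atom 12 (O): bond orders sum to 2 → 0 H
Lipinski HBD = 3.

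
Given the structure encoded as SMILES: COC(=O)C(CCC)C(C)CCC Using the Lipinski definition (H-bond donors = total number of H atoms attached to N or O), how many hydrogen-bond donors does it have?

0

Donors: find every N or O and count the H atoms it carries.
  atom 2 (O): bond orders sum to 2 → 0 H
  atom 4 (O): bond orders sum to 2 → 0 H
Lipinski HBD = 0.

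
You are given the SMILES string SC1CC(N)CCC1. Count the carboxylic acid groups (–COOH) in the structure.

Scan the SMILES for the carboxylic acid motif — none present.
Groups that are present: 1 primary amine, 1 thiol.

0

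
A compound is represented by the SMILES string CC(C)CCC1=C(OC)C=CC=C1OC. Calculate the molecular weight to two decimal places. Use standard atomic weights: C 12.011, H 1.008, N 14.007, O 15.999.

208.30 g/mol

First, the molecular formula is C13H20O2 (counting implicit H from valence).
  C: 13 × 12.011 = 156.143
  H: 20 × 1.008 = 20.160
  O: 2 × 15.999 = 31.998
Sum: 13×12.011 + 20×1.008 + 2×15.999 = 208.301 → 208.30 g/mol.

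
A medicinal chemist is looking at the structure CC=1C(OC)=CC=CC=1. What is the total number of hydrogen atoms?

10

Walk through each heavy atom and fill implicit hydrogens from standard valence (C 4, N 3, O 2, S 2, halogen 1):
  atom 1: C, bond orders sum to 1 (valence 4) → 3 H
  atom 2: C, bond orders sum to 4 (valence 4) → 0 H
  atom 3: C, bond orders sum to 4 (valence 4) → 0 H
  atom 4: O, bond orders sum to 2 (valence 2) → 0 H
  atom 5: C, bond orders sum to 1 (valence 4) → 3 H
  atom 6: C, bond orders sum to 3 (valence 4) → 1 H
  atom 7: C, bond orders sum to 3 (valence 4) → 1 H
  atom 8: C, bond orders sum to 3 (valence 4) → 1 H
  atom 9: C, bond orders sum to 3 (valence 4) → 1 H
Total hydrogens: 10.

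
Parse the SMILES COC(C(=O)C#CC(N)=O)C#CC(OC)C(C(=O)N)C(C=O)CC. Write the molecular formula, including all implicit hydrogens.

C16H20N2O6

Walk through each heavy atom and fill implicit hydrogens from standard valence (C 4, N 3, O 2, S 2, halogen 1):
  atom 1: C, bond orders sum to 1 (valence 4) → 3 H
  atom 2: O, bond orders sum to 2 (valence 2) → 0 H
  atom 3: C, bond orders sum to 3 (valence 4) → 1 H
  atom 4: C, bond orders sum to 4 (valence 4) → 0 H
  atom 5: O, bond orders sum to 2 (valence 2) → 0 H
  atom 6: C, bond orders sum to 4 (valence 4) → 0 H
  atom 7: C, bond orders sum to 4 (valence 4) → 0 H
  atom 8: C, bond orders sum to 4 (valence 4) → 0 H
  atom 9: N, bond orders sum to 1 (valence 3) → 2 H
  atom 10: O, bond orders sum to 2 (valence 2) → 0 H
  atom 11: C, bond orders sum to 4 (valence 4) → 0 H
  atom 12: C, bond orders sum to 4 (valence 4) → 0 H
  atom 13: C, bond orders sum to 3 (valence 4) → 1 H
  atom 14: O, bond orders sum to 2 (valence 2) → 0 H
  atom 15: C, bond orders sum to 1 (valence 4) → 3 H
  atom 16: C, bond orders sum to 3 (valence 4) → 1 H
  atom 17: C, bond orders sum to 4 (valence 4) → 0 H
  atom 18: O, bond orders sum to 2 (valence 2) → 0 H
  atom 19: N, bond orders sum to 1 (valence 3) → 2 H
  atom 20: C, bond orders sum to 3 (valence 4) → 1 H
  atom 21: C, bond orders sum to 3 (valence 4) → 1 H
  atom 22: O, bond orders sum to 2 (valence 2) → 0 H
  atom 23: C, bond orders sum to 2 (valence 4) → 2 H
  atom 24: C, bond orders sum to 1 (valence 4) → 3 H
Totals → C:16, H:20, N:2, O:6.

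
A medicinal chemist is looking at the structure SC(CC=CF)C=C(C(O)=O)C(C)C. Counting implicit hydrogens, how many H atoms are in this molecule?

Walk through each heavy atom and fill implicit hydrogens from standard valence (C 4, N 3, O 2, S 2, halogen 1):
  atom 1: S, bond orders sum to 1 (valence 2) → 1 H
  atom 2: C, bond orders sum to 3 (valence 4) → 1 H
  atom 3: C, bond orders sum to 2 (valence 4) → 2 H
  atom 4: C, bond orders sum to 3 (valence 4) → 1 H
  atom 5: C, bond orders sum to 3 (valence 4) → 1 H
  atom 6: F (halogen, monovalent) → 0 H
  atom 7: C, bond orders sum to 3 (valence 4) → 1 H
  atom 8: C, bond orders sum to 4 (valence 4) → 0 H
  atom 9: C, bond orders sum to 4 (valence 4) → 0 H
  atom 10: O, bond orders sum to 1 (valence 2) → 1 H
  atom 11: O, bond orders sum to 2 (valence 2) → 0 H
  atom 12: C, bond orders sum to 3 (valence 4) → 1 H
  atom 13: C, bond orders sum to 1 (valence 4) → 3 H
  atom 14: C, bond orders sum to 1 (valence 4) → 3 H
Total hydrogens: 15.

15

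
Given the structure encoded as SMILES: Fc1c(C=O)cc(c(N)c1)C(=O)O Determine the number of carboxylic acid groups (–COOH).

The carboxylic acid motif appears at heavy-atom position 11 in the SMILES.
Other groups present: 1 aldehyde, 1 primary amine.
Carboxylic acid count: 1.

1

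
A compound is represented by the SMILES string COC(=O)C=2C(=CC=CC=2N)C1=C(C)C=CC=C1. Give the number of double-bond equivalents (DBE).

9

Degree of unsaturation = (number of rings) + (number of π bonds).
Ring closures in the SMILES: 2.
π bonds: 7 double bonds (each 1 DoU) → 7 DoU from unsaturation.
Total DoU = 2 + 7 = 9.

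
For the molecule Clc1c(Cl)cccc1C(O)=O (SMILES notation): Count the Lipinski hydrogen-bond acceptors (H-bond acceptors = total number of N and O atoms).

2

N atoms: 0; O atoms: 2.
Lipinski HBA = 0 + 2 = 2.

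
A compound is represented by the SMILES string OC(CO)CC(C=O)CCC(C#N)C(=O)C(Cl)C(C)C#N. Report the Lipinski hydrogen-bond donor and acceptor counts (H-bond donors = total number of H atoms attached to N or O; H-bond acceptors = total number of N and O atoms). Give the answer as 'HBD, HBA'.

2, 6

Donors: find every N or O and count the H atoms it carries.
  atom 1 (O): bond orders sum to 1 → 1 H
  atom 4 (O): bond orders sum to 1 → 1 H
  atom 8 (O): bond orders sum to 2 → 0 H
  atom 13 (N): bond orders sum to 3 → 0 H
  atom 15 (O): bond orders sum to 2 → 0 H
  atom 21 (N): bond orders sum to 3 → 0 H
Lipinski HBD = 2.
Acceptors: N atoms = 2, O atoms = 4 → HBA = 6.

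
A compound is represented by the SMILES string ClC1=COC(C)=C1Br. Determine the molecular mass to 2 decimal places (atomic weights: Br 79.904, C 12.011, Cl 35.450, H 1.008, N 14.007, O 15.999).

195.44 g/mol

First, the molecular formula is C5H4BrClO (counting implicit H from valence).
  Br: 1 × 79.904 = 79.904
  C: 5 × 12.011 = 60.055
  Cl: 1 × 35.450 = 35.450
  H: 4 × 1.008 = 4.032
  O: 1 × 15.999 = 15.999
Sum: 1×79.904 + 5×12.011 + 1×35.450 + 4×1.008 + 1×15.999 = 195.440 → 195.44 g/mol.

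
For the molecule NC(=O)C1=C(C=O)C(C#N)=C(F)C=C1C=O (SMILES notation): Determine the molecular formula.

C10H5FN2O3

Walk through each heavy atom and fill implicit hydrogens from standard valence (C 4, N 3, O 2, S 2, halogen 1):
  atom 1: N, bond orders sum to 1 (valence 3) → 2 H
  atom 2: C, bond orders sum to 4 (valence 4) → 0 H
  atom 3: O, bond orders sum to 2 (valence 2) → 0 H
  atom 4: C, bond orders sum to 4 (valence 4) → 0 H
  atom 5: C, bond orders sum to 4 (valence 4) → 0 H
  atom 6: C, bond orders sum to 3 (valence 4) → 1 H
  atom 7: O, bond orders sum to 2 (valence 2) → 0 H
  atom 8: C, bond orders sum to 4 (valence 4) → 0 H
  atom 9: C, bond orders sum to 4 (valence 4) → 0 H
  atom 10: N, bond orders sum to 3 (valence 3) → 0 H
  atom 11: C, bond orders sum to 4 (valence 4) → 0 H
  atom 12: F (halogen, monovalent) → 0 H
  atom 13: C, bond orders sum to 3 (valence 4) → 1 H
  atom 14: C, bond orders sum to 4 (valence 4) → 0 H
  atom 15: C, bond orders sum to 3 (valence 4) → 1 H
  atom 16: O, bond orders sum to 2 (valence 2) → 0 H
Totals → C:10, H:5, F:1, N:2, O:3.
In Hill order: C10H5FN2O3.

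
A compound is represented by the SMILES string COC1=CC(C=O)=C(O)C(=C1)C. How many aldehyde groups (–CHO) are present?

1

The aldehyde motif appears at heavy-atom position 6 in the SMILES.
Other groups present: 1 ether, 1 hydroxyl.
Aldehyde count: 1.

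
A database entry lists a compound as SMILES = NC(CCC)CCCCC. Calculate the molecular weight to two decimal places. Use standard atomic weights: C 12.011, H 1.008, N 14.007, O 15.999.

143.27 g/mol

First, the molecular formula is C9H21N (counting implicit H from valence).
  C: 9 × 12.011 = 108.099
  H: 21 × 1.008 = 21.168
  N: 1 × 14.007 = 14.007
Sum: 9×12.011 + 21×1.008 + 1×14.007 = 143.274 → 143.27 g/mol.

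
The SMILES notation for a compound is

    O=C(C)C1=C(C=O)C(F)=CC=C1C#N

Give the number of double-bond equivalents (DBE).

Molecular formula: C10H6FNO2.
DoU = (2C + 2 + N − H − X) / 2, where X is the halogen count and O/S are ignored.
    = (2·10 + 2 + 1 − 6 − 1) / 2 = 16 / 2 = 8.

8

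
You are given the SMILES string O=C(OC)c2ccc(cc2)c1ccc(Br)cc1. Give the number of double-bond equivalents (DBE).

9

Molecular formula: C14H11BrO2.
DoU = (2C + 2 + N − H − X) / 2, where X is the halogen count and O/S are ignored.
    = (2·14 + 2 + 0 − 11 − 1) / 2 = 18 / 2 = 9.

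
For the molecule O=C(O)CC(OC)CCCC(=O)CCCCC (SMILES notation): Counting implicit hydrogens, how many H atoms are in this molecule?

Walk through each heavy atom and fill implicit hydrogens from standard valence (C 4, N 3, O 2, S 2, halogen 1):
  atom 1: O, bond orders sum to 2 (valence 2) → 0 H
  atom 2: C, bond orders sum to 4 (valence 4) → 0 H
  atom 3: O, bond orders sum to 1 (valence 2) → 1 H
  atom 4: C, bond orders sum to 2 (valence 4) → 2 H
  atom 5: C, bond orders sum to 3 (valence 4) → 1 H
  atom 6: O, bond orders sum to 2 (valence 2) → 0 H
  atom 7: C, bond orders sum to 1 (valence 4) → 3 H
  atom 8: C, bond orders sum to 2 (valence 4) → 2 H
  atom 9: C, bond orders sum to 2 (valence 4) → 2 H
  atom 10: C, bond orders sum to 2 (valence 4) → 2 H
  atom 11: C, bond orders sum to 4 (valence 4) → 0 H
  atom 12: O, bond orders sum to 2 (valence 2) → 0 H
  atom 13: C, bond orders sum to 2 (valence 4) → 2 H
  atom 14: C, bond orders sum to 2 (valence 4) → 2 H
  atom 15: C, bond orders sum to 2 (valence 4) → 2 H
  atom 16: C, bond orders sum to 2 (valence 4) → 2 H
  atom 17: C, bond orders sum to 1 (valence 4) → 3 H
Total hydrogens: 24.

24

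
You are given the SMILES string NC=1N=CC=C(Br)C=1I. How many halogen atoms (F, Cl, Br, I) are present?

2

Halogen atoms appear at heavy-atom positions 7, 9 (1×Br, 1×I).
Other groups present: 1 primary amine.
Halogen count: 2.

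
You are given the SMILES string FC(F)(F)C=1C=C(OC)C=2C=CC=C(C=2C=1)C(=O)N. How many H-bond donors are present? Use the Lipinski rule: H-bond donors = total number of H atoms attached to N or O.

Donors: find every N or O and count the H atoms it carries.
  atom 8 (O): bond orders sum to 2 → 0 H
  atom 18 (O): bond orders sum to 2 → 0 H
  atom 19 (N): bond orders sum to 1 → 2 H
Lipinski HBD = 2.

2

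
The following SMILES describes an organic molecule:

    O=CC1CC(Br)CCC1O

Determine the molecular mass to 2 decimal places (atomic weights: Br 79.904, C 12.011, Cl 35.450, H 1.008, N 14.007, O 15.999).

First, the molecular formula is C7H11BrO2 (counting implicit H from valence).
  Br: 1 × 79.904 = 79.904
  C: 7 × 12.011 = 84.077
  H: 11 × 1.008 = 11.088
  O: 2 × 15.999 = 31.998
Sum: 1×79.904 + 7×12.011 + 11×1.008 + 2×15.999 = 207.067 → 207.07 g/mol.

207.07 g/mol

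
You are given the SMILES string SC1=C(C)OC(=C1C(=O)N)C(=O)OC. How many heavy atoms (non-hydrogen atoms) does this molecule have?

Every atom symbol written in the SMILES (organic subset) is one heavy atom; implicit H are not written.
Heavy atoms by element → C:8, N:1, O:4, S:1.
Total: 14.

14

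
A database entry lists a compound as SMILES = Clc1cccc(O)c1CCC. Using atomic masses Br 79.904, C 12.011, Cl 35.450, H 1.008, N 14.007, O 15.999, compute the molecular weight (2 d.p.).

170.64 g/mol

First, the molecular formula is C9H11ClO (counting implicit H from valence).
  C: 9 × 12.011 = 108.099
  Cl: 1 × 35.450 = 35.450
  H: 11 × 1.008 = 11.088
  O: 1 × 15.999 = 15.999
Sum: 9×12.011 + 1×35.450 + 11×1.008 + 1×15.999 = 170.636 → 170.64 g/mol.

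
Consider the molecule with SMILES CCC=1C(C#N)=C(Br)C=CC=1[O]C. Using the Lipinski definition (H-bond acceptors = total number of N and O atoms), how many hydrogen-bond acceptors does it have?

2

N atoms: 1; O atoms: 1.
Lipinski HBA = 1 + 1 = 2.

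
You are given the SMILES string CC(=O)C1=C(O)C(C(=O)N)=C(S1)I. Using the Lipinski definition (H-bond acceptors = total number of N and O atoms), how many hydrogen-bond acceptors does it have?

N atoms: 1; O atoms: 3.
Lipinski HBA = 1 + 3 = 4.

4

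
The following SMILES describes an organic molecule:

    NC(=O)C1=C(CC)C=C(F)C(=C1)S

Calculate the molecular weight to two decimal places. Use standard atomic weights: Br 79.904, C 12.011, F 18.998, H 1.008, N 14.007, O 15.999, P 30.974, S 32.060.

199.24 g/mol

First, the molecular formula is C9H10FNOS (counting implicit H from valence).
  C: 9 × 12.011 = 108.099
  F: 1 × 18.998 = 18.998
  H: 10 × 1.008 = 10.080
  N: 1 × 14.007 = 14.007
  O: 1 × 15.999 = 15.999
  S: 1 × 32.060 = 32.060
Sum: 9×12.011 + 1×18.998 + 10×1.008 + 1×14.007 + 1×15.999 + 1×32.060 = 199.243 → 199.24 g/mol.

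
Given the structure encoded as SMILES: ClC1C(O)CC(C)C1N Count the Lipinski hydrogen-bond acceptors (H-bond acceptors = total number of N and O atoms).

N atoms: 1; O atoms: 1.
Lipinski HBA = 1 + 1 = 2.

2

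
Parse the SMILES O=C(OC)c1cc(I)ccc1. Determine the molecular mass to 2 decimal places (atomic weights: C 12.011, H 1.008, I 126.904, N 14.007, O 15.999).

262.05 g/mol

First, the molecular formula is C8H7IO2 (counting implicit H from valence).
  C: 8 × 12.011 = 96.088
  H: 7 × 1.008 = 7.056
  I: 1 × 126.904 = 126.904
  O: 2 × 15.999 = 31.998
Sum: 8×12.011 + 7×1.008 + 1×126.904 + 2×15.999 = 262.046 → 262.05 g/mol.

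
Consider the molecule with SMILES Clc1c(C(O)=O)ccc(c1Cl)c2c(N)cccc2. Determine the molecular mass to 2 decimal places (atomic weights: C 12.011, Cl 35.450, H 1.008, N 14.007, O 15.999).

First, the molecular formula is C13H9Cl2NO2 (counting implicit H from valence).
  C: 13 × 12.011 = 156.143
  Cl: 2 × 35.450 = 70.900
  H: 9 × 1.008 = 9.072
  N: 1 × 14.007 = 14.007
  O: 2 × 15.999 = 31.998
Sum: 13×12.011 + 2×35.450 + 9×1.008 + 1×14.007 + 2×15.999 = 282.120 → 282.12 g/mol.

282.12 g/mol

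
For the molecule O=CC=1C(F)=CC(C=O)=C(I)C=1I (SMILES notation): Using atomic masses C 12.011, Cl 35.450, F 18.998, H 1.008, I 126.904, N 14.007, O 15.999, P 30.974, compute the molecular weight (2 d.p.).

403.92 g/mol

First, the molecular formula is C8H3FI2O2 (counting implicit H from valence).
  C: 8 × 12.011 = 96.088
  F: 1 × 18.998 = 18.998
  H: 3 × 1.008 = 3.024
  I: 2 × 126.904 = 253.808
  O: 2 × 15.999 = 31.998
Sum: 8×12.011 + 1×18.998 + 3×1.008 + 2×126.904 + 2×15.999 = 403.916 → 403.92 g/mol.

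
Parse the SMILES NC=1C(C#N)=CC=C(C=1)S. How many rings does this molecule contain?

In SMILES, each pair of matching ring-closure digits denotes one ring-closing bond; the number of such bonds equals the number of independent rings.
Ring-closure bonds here: 1.

1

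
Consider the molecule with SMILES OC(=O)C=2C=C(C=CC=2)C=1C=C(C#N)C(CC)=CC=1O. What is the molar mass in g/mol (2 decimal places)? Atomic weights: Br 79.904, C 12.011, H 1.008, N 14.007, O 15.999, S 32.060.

First, the molecular formula is C16H13NO3 (counting implicit H from valence).
  C: 16 × 12.011 = 192.176
  H: 13 × 1.008 = 13.104
  N: 1 × 14.007 = 14.007
  O: 3 × 15.999 = 47.997
Sum: 16×12.011 + 13×1.008 + 1×14.007 + 3×15.999 = 267.284 → 267.28 g/mol.

267.28 g/mol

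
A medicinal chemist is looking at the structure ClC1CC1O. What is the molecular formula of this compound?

Walk through each heavy atom and fill implicit hydrogens from standard valence (C 4, N 3, O 2, S 2, halogen 1):
  atom 1: Cl (halogen, monovalent) → 0 H
  atom 2: C, bond orders sum to 3 (valence 4) → 1 H
  atom 3: C, bond orders sum to 2 (valence 4) → 2 H
  atom 4: C, bond orders sum to 3 (valence 4) → 1 H
  atom 5: O, bond orders sum to 1 (valence 2) → 1 H
Totals → C:3, H:5, Cl:1, O:1.
In Hill order: C3H5ClO.

C3H5ClO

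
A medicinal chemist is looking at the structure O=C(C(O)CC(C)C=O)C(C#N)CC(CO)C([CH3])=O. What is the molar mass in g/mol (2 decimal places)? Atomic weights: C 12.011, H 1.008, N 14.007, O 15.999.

First, the molecular formula is C13H19NO5 (counting implicit H from valence).
  C: 13 × 12.011 = 156.143
  H: 19 × 1.008 = 19.152
  N: 1 × 14.007 = 14.007
  O: 5 × 15.999 = 79.995
Sum: 13×12.011 + 19×1.008 + 1×14.007 + 5×15.999 = 269.297 → 269.30 g/mol.

269.30 g/mol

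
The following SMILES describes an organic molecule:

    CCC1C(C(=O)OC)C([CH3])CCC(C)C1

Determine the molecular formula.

Walk through each heavy atom and fill implicit hydrogens from standard valence (C 4, N 3, O 2, S 2, halogen 1):
  atom 1: C, bond orders sum to 1 (valence 4) → 3 H
  atom 2: C, bond orders sum to 2 (valence 4) → 2 H
  atom 3: C, bond orders sum to 3 (valence 4) → 1 H
  atom 4: C, bond orders sum to 3 (valence 4) → 1 H
  atom 5: C, bond orders sum to 4 (valence 4) → 0 H
  atom 6: O, bond orders sum to 2 (valence 2) → 0 H
  atom 7: O, bond orders sum to 2 (valence 2) → 0 H
  atom 8: C, bond orders sum to 1 (valence 4) → 3 H
  atom 9: C, bond orders sum to 3 (valence 4) → 1 H
  atom 10: C with explicit H count 3
  atom 11: C, bond orders sum to 2 (valence 4) → 2 H
  atom 12: C, bond orders sum to 2 (valence 4) → 2 H
  atom 13: C, bond orders sum to 3 (valence 4) → 1 H
  atom 14: C, bond orders sum to 1 (valence 4) → 3 H
  atom 15: C, bond orders sum to 2 (valence 4) → 2 H
Totals → C:13, H:24, O:2.

C13H24O2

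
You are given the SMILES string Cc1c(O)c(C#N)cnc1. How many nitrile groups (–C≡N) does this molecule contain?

The nitrile motif appears at heavy-atom position 6 in the SMILES.
Other groups present: 1 hydroxyl.
Nitrile count: 1.

1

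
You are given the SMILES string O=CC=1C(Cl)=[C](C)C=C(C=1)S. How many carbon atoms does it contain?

Count every carbon token in the SMILES (each C, including those in ring-closure positions and inside branches).
Carbon count: 8.

8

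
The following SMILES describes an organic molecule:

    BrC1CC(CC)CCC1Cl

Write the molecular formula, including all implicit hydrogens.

C8H14BrCl

Walk through each heavy atom and fill implicit hydrogens from standard valence (C 4, N 3, O 2, S 2, halogen 1):
  atom 1: Br (halogen, monovalent) → 0 H
  atom 2: C, bond orders sum to 3 (valence 4) → 1 H
  atom 3: C, bond orders sum to 2 (valence 4) → 2 H
  atom 4: C, bond orders sum to 3 (valence 4) → 1 H
  atom 5: C, bond orders sum to 2 (valence 4) → 2 H
  atom 6: C, bond orders sum to 1 (valence 4) → 3 H
  atom 7: C, bond orders sum to 2 (valence 4) → 2 H
  atom 8: C, bond orders sum to 2 (valence 4) → 2 H
  atom 9: C, bond orders sum to 3 (valence 4) → 1 H
  atom 10: Cl (halogen, monovalent) → 0 H
Totals → C:8, H:14, Br:1, Cl:1.
In Hill order: C8H14BrCl.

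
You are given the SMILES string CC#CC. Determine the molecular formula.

C4H6

Walk through each heavy atom and fill implicit hydrogens from standard valence (C 4, N 3, O 2, S 2, halogen 1):
  atom 1: C, bond orders sum to 1 (valence 4) → 3 H
  atom 2: C, bond orders sum to 4 (valence 4) → 0 H
  atom 3: C, bond orders sum to 4 (valence 4) → 0 H
  atom 4: C, bond orders sum to 1 (valence 4) → 3 H
Totals → C:4, H:6.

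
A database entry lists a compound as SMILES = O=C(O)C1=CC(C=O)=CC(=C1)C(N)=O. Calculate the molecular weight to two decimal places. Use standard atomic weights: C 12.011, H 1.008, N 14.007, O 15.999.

193.16 g/mol

First, the molecular formula is C9H7NO4 (counting implicit H from valence).
  C: 9 × 12.011 = 108.099
  H: 7 × 1.008 = 7.056
  N: 1 × 14.007 = 14.007
  O: 4 × 15.999 = 63.996
Sum: 9×12.011 + 7×1.008 + 1×14.007 + 4×15.999 = 193.158 → 193.16 g/mol.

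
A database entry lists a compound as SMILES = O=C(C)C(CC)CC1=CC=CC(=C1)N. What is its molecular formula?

C12H17NO

Walk through each heavy atom and fill implicit hydrogens from standard valence (C 4, N 3, O 2, S 2, halogen 1):
  atom 1: O, bond orders sum to 2 (valence 2) → 0 H
  atom 2: C, bond orders sum to 4 (valence 4) → 0 H
  atom 3: C, bond orders sum to 1 (valence 4) → 3 H
  atom 4: C, bond orders sum to 3 (valence 4) → 1 H
  atom 5: C, bond orders sum to 2 (valence 4) → 2 H
  atom 6: C, bond orders sum to 1 (valence 4) → 3 H
  atom 7: C, bond orders sum to 2 (valence 4) → 2 H
  atom 8: C, bond orders sum to 4 (valence 4) → 0 H
  atom 9: C, bond orders sum to 3 (valence 4) → 1 H
  atom 10: C, bond orders sum to 3 (valence 4) → 1 H
  atom 11: C, bond orders sum to 3 (valence 4) → 1 H
  atom 12: C, bond orders sum to 4 (valence 4) → 0 H
  atom 13: C, bond orders sum to 3 (valence 4) → 1 H
  atom 14: N, bond orders sum to 1 (valence 3) → 2 H
Totals → C:12, H:17, N:1, O:1.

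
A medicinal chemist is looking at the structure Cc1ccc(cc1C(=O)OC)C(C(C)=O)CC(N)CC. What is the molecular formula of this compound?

C16H23NO3

Walk through each heavy atom and fill implicit hydrogens from standard valence (C 4, N 3, O 2, S 2, halogen 1); for lowercase aromatic atoms, an aromatic c carries 1 H when it has two neighbours and 0 H with three, and aromatic n carries 0 H:
  atom 1: C, bond orders sum to 1 (valence 4) → 3 H
  atom 2: aromatic c, 3 neighbours → 0 H
  atom 3: aromatic c, 2 neighbours → 1 H
  atom 4: aromatic c, 2 neighbours → 1 H
  atom 5: aromatic c, 3 neighbours → 0 H
  atom 6: aromatic c, 2 neighbours → 1 H
  atom 7: aromatic c, 3 neighbours → 0 H
  atom 8: C, bond orders sum to 4 (valence 4) → 0 H
  atom 9: O, bond orders sum to 2 (valence 2) → 0 H
  atom 10: O, bond orders sum to 2 (valence 2) → 0 H
  atom 11: C, bond orders sum to 1 (valence 4) → 3 H
  atom 12: C, bond orders sum to 3 (valence 4) → 1 H
  atom 13: C, bond orders sum to 4 (valence 4) → 0 H
  atom 14: C, bond orders sum to 1 (valence 4) → 3 H
  atom 15: O, bond orders sum to 2 (valence 2) → 0 H
  atom 16: C, bond orders sum to 2 (valence 4) → 2 H
  atom 17: C, bond orders sum to 3 (valence 4) → 1 H
  atom 18: N, bond orders sum to 1 (valence 3) → 2 H
  atom 19: C, bond orders sum to 2 (valence 4) → 2 H
  atom 20: C, bond orders sum to 1 (valence 4) → 3 H
Totals → C:16, H:23, N:1, O:3.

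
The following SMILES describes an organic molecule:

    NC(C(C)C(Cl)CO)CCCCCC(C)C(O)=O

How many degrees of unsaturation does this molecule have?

Degree of unsaturation = (number of rings) + (number of π bonds).
Ring closures in the SMILES: 0.
π bonds: 1 double bond (each 1 DoU) → 1 DoU from unsaturation.
Total DoU = 0 + 1 = 1.

1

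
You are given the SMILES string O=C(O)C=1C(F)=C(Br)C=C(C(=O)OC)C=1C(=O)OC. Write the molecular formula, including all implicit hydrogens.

C11H8BrFO6

Walk through each heavy atom and fill implicit hydrogens from standard valence (C 4, N 3, O 2, S 2, halogen 1):
  atom 1: O, bond orders sum to 2 (valence 2) → 0 H
  atom 2: C, bond orders sum to 4 (valence 4) → 0 H
  atom 3: O, bond orders sum to 1 (valence 2) → 1 H
  atom 4: C, bond orders sum to 4 (valence 4) → 0 H
  atom 5: C, bond orders sum to 4 (valence 4) → 0 H
  atom 6: F (halogen, monovalent) → 0 H
  atom 7: C, bond orders sum to 4 (valence 4) → 0 H
  atom 8: Br (halogen, monovalent) → 0 H
  atom 9: C, bond orders sum to 3 (valence 4) → 1 H
  atom 10: C, bond orders sum to 4 (valence 4) → 0 H
  atom 11: C, bond orders sum to 4 (valence 4) → 0 H
  atom 12: O, bond orders sum to 2 (valence 2) → 0 H
  atom 13: O, bond orders sum to 2 (valence 2) → 0 H
  atom 14: C, bond orders sum to 1 (valence 4) → 3 H
  atom 15: C, bond orders sum to 4 (valence 4) → 0 H
  atom 16: C, bond orders sum to 4 (valence 4) → 0 H
  atom 17: O, bond orders sum to 2 (valence 2) → 0 H
  atom 18: O, bond orders sum to 2 (valence 2) → 0 H
  atom 19: C, bond orders sum to 1 (valence 4) → 3 H
Totals → C:11, H:8, Br:1, F:1, O:6.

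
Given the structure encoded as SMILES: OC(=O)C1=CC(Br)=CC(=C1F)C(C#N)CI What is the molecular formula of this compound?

Walk through each heavy atom and fill implicit hydrogens from standard valence (C 4, N 3, O 2, S 2, halogen 1):
  atom 1: O, bond orders sum to 1 (valence 2) → 1 H
  atom 2: C, bond orders sum to 4 (valence 4) → 0 H
  atom 3: O, bond orders sum to 2 (valence 2) → 0 H
  atom 4: C, bond orders sum to 4 (valence 4) → 0 H
  atom 5: C, bond orders sum to 3 (valence 4) → 1 H
  atom 6: C, bond orders sum to 4 (valence 4) → 0 H
  atom 7: Br (halogen, monovalent) → 0 H
  atom 8: C, bond orders sum to 3 (valence 4) → 1 H
  atom 9: C, bond orders sum to 4 (valence 4) → 0 H
  atom 10: C, bond orders sum to 4 (valence 4) → 0 H
  atom 11: F (halogen, monovalent) → 0 H
  atom 12: C, bond orders sum to 3 (valence 4) → 1 H
  atom 13: C, bond orders sum to 4 (valence 4) → 0 H
  atom 14: N, bond orders sum to 3 (valence 3) → 0 H
  atom 15: C, bond orders sum to 2 (valence 4) → 2 H
  atom 16: I (halogen, monovalent) → 0 H
Totals → C:10, H:6, Br:1, F:1, I:1, N:1, O:2.

C10H6BrFINO2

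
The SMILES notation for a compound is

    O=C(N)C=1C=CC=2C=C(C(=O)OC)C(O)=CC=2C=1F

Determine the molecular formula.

C13H10FNO4

Walk through each heavy atom and fill implicit hydrogens from standard valence (C 4, N 3, O 2, S 2, halogen 1):
  atom 1: O, bond orders sum to 2 (valence 2) → 0 H
  atom 2: C, bond orders sum to 4 (valence 4) → 0 H
  atom 3: N, bond orders sum to 1 (valence 3) → 2 H
  atom 4: C, bond orders sum to 4 (valence 4) → 0 H
  atom 5: C, bond orders sum to 3 (valence 4) → 1 H
  atom 6: C, bond orders sum to 3 (valence 4) → 1 H
  atom 7: C, bond orders sum to 4 (valence 4) → 0 H
  atom 8: C, bond orders sum to 3 (valence 4) → 1 H
  atom 9: C, bond orders sum to 4 (valence 4) → 0 H
  atom 10: C, bond orders sum to 4 (valence 4) → 0 H
  atom 11: O, bond orders sum to 2 (valence 2) → 0 H
  atom 12: O, bond orders sum to 2 (valence 2) → 0 H
  atom 13: C, bond orders sum to 1 (valence 4) → 3 H
  atom 14: C, bond orders sum to 4 (valence 4) → 0 H
  atom 15: O, bond orders sum to 1 (valence 2) → 1 H
  atom 16: C, bond orders sum to 3 (valence 4) → 1 H
  atom 17: C, bond orders sum to 4 (valence 4) → 0 H
  atom 18: C, bond orders sum to 4 (valence 4) → 0 H
  atom 19: F (halogen, monovalent) → 0 H
Totals → C:13, H:10, F:1, N:1, O:4.
In Hill order: C13H10FNO4.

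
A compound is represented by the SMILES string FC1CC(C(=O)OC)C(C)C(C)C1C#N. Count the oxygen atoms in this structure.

Scan the SMILES for O atoms (remember two-letter symbols like Cl and Br are single atoms).
Oxygen count: 2.

2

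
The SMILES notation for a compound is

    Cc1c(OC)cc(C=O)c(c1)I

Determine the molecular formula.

Walk through each heavy atom and fill implicit hydrogens from standard valence (C 4, N 3, O 2, S 2, halogen 1); for lowercase aromatic atoms, an aromatic c carries 1 H when it has two neighbours and 0 H with three, and aromatic n carries 0 H:
  atom 1: C, bond orders sum to 1 (valence 4) → 3 H
  atom 2: aromatic c, 3 neighbours → 0 H
  atom 3: aromatic c, 3 neighbours → 0 H
  atom 4: O, bond orders sum to 2 (valence 2) → 0 H
  atom 5: C, bond orders sum to 1 (valence 4) → 3 H
  atom 6: aromatic c, 2 neighbours → 1 H
  atom 7: aromatic c, 3 neighbours → 0 H
  atom 8: C, bond orders sum to 3 (valence 4) → 1 H
  atom 9: O, bond orders sum to 2 (valence 2) → 0 H
  atom 10: aromatic c, 3 neighbours → 0 H
  atom 11: aromatic c, 2 neighbours → 1 H
  atom 12: I (halogen, monovalent) → 0 H
Totals → C:9, H:9, I:1, O:2.
In Hill order: C9H9IO2.

C9H9IO2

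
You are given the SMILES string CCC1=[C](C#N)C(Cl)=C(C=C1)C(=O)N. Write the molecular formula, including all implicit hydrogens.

Walk through each heavy atom and fill implicit hydrogens from standard valence (C 4, N 3, O 2, S 2, halogen 1):
  atom 1: C, bond orders sum to 1 (valence 4) → 3 H
  atom 2: C, bond orders sum to 2 (valence 4) → 2 H
  atom 3: C, bond orders sum to 4 (valence 4) → 0 H
  atom 4: C with explicit H count 0
  atom 5: C, bond orders sum to 4 (valence 4) → 0 H
  atom 6: N, bond orders sum to 3 (valence 3) → 0 H
  atom 7: C, bond orders sum to 4 (valence 4) → 0 H
  atom 8: Cl (halogen, monovalent) → 0 H
  atom 9: C, bond orders sum to 4 (valence 4) → 0 H
  atom 10: C, bond orders sum to 3 (valence 4) → 1 H
  atom 11: C, bond orders sum to 3 (valence 4) → 1 H
  atom 12: C, bond orders sum to 4 (valence 4) → 0 H
  atom 13: O, bond orders sum to 2 (valence 2) → 0 H
  atom 14: N, bond orders sum to 1 (valence 3) → 2 H
Totals → C:10, H:9, Cl:1, N:2, O:1.
In Hill order: C10H9ClN2O.

C10H9ClN2O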